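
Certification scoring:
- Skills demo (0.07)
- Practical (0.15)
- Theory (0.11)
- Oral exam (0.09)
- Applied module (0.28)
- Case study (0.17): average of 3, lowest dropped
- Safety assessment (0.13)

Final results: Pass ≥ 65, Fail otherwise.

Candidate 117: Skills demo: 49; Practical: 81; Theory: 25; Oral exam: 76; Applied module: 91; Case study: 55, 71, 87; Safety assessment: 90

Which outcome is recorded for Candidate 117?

Case study: drop 55 → average of remaining 2 = 158/2 = 79
Weighted total:
  Skills demo 49 × 0.07 = 3.43
  Practical 81 × 0.15 = 12.15
  Theory 25 × 0.11 = 2.75
  Oral exam 76 × 0.09 = 6.84
  Applied module 91 × 0.28 = 25.48
  Case study 79 × 0.17 = 13.43
  Safety assessment 90 × 0.13 = 11.7
Sum = 75.78
75.78 ≥ 65 → Pass

Pass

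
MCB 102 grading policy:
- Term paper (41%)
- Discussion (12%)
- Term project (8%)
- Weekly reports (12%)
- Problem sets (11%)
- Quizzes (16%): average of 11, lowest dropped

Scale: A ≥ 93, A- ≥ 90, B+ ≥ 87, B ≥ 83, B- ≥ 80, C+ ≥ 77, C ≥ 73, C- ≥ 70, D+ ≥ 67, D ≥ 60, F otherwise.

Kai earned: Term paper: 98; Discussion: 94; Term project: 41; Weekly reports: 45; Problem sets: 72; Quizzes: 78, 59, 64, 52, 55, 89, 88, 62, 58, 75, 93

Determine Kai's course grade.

Quizzes: drop 52 → average of remaining 10 = 721/10 = 72.1
Weighted total:
  Term paper 98 × 0.41 = 40.18
  Discussion 94 × 0.12 = 11.28
  Term project 41 × 0.08 = 3.28
  Weekly reports 45 × 0.12 = 5.4
  Problem sets 72 × 0.11 = 7.92
  Quizzes 72.1 × 0.16 = 11.536
Sum = 79.596
79.596 is ≥ 77 and < 80 → C+

C+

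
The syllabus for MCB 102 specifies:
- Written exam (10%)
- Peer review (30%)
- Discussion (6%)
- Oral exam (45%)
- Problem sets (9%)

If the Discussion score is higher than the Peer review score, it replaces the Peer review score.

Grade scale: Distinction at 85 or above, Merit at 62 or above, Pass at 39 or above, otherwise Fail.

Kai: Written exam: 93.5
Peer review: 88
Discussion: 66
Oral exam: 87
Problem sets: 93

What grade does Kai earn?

Discussion (66) ≤ Peer review (88), so Peer review stays at 88.
Weighted total:
  Written exam 93.5 × 0.1 = 9.35
  Peer review 88 × 0.3 = 26.4
  Discussion 66 × 0.06 = 3.96
  Oral exam 87 × 0.45 = 39.15
  Problem sets 93 × 0.09 = 8.37
Sum = 87.23
87.23 ≥ 85 → Distinction

Distinction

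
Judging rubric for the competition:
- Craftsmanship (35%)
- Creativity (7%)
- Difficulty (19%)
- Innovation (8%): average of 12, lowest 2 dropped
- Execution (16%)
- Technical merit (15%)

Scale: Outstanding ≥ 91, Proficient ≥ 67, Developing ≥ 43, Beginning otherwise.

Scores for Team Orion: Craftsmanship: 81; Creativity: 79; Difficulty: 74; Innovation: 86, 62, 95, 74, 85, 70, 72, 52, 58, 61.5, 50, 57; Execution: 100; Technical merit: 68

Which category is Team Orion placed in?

Proficient

Innovation: drop 50, 52 → average of remaining 10 = 720.5/10 = 72.05
Weighted total:
  Craftsmanship 81 × 0.35 = 28.35
  Creativity 79 × 0.07 = 5.53
  Difficulty 74 × 0.19 = 14.06
  Innovation 72.05 × 0.08 = 5.764
  Execution 100 × 0.16 = 16
  Technical merit 68 × 0.15 = 10.2
Sum = 79.904
79.904 is ≥ 67 and < 91 → Proficient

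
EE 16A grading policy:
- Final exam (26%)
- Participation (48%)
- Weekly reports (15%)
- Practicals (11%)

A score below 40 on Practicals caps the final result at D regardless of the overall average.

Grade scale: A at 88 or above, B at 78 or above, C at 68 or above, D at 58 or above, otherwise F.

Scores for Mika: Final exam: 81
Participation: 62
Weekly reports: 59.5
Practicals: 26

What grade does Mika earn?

D

Practicals score 26 < 40: minimum not met.
Weighted total:
  Final exam 81 × 0.26 = 21.06
  Participation 62 × 0.48 = 29.76
  Weekly reports 59.5 × 0.15 = 8.925
  Practicals 26 × 0.11 = 2.86
Sum = 62.605
62.605 would be D; cap at D applies → D.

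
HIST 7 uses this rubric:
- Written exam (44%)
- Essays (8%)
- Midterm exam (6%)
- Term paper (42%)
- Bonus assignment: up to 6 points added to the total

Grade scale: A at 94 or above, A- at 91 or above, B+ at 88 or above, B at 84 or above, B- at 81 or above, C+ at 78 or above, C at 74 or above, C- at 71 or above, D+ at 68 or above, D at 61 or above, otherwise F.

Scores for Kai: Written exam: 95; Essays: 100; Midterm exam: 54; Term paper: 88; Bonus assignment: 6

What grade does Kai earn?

Weighted total:
  Written exam 95 × 0.44 = 41.8
  Essays 100 × 0.08 = 8
  Midterm exam 54 × 0.06 = 3.24
  Term paper 88 × 0.42 = 36.96
Sum = 90
Bonus assignment: 90 + 6 = 96
96 ≥ 94 → A

A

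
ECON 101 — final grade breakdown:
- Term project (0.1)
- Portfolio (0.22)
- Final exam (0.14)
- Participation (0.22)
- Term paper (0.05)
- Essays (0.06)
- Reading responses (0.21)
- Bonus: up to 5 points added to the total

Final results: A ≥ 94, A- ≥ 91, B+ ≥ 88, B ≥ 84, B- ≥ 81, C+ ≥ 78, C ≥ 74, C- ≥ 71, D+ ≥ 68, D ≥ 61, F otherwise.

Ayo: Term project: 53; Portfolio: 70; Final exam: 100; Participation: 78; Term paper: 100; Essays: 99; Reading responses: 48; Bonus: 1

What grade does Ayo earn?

C-

Weighted total:
  Term project 53 × 0.1 = 5.3
  Portfolio 70 × 0.22 = 15.4
  Final exam 100 × 0.14 = 14
  Participation 78 × 0.22 = 17.16
  Term paper 100 × 0.05 = 5
  Essays 99 × 0.06 = 5.94
  Reading responses 48 × 0.21 = 10.08
Sum = 72.88
Bonus: 72.88 + 1 = 73.88
73.88 is ≥ 71 and < 74 → C-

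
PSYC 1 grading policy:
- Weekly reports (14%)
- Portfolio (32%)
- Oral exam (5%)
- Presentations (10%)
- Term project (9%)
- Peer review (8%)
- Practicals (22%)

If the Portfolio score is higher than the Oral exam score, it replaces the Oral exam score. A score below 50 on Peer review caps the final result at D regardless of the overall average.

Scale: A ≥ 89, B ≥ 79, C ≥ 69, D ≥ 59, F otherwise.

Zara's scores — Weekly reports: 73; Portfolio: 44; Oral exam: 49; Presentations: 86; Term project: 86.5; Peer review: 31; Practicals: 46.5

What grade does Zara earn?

F

Portfolio (44) ≤ Oral exam (49), so Oral exam stays at 49.
Peer review score 31 < 50: minimum not met.
Weighted total:
  Weekly reports 73 × 0.14 = 10.22
  Portfolio 44 × 0.32 = 14.08
  Oral exam 49 × 0.05 = 2.45
  Presentations 86 × 0.1 = 8.6
  Term project 86.5 × 0.09 = 7.785
  Peer review 31 × 0.08 = 2.48
  Practicals 46.5 × 0.22 = 10.23
Sum = 55.845
55.845 would be F; cap at D applies → F.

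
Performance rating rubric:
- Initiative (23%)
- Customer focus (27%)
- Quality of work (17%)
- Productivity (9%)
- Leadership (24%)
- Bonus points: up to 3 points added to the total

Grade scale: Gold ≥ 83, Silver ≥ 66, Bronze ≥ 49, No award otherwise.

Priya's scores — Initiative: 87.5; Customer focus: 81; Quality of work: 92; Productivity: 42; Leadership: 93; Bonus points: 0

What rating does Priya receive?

Weighted total:
  Initiative 87.5 × 0.23 = 20.125
  Customer focus 81 × 0.27 = 21.87
  Quality of work 92 × 0.17 = 15.64
  Productivity 42 × 0.09 = 3.78
  Leadership 93 × 0.24 = 22.32
Sum = 83.735
Bonus points: 83.735 + 0 = 83.735
83.735 ≥ 83 → Gold

Gold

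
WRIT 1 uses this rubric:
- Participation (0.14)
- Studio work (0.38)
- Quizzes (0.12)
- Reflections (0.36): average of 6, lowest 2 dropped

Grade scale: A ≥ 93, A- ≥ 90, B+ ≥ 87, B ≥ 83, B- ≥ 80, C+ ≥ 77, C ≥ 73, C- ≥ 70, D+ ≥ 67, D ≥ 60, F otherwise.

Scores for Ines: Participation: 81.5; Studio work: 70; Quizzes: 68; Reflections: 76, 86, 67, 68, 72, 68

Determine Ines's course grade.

Reflections: drop 67, 68 → average of remaining 4 = 302/4 = 75.5
Weighted total:
  Participation 81.5 × 0.14 = 11.41
  Studio work 70 × 0.38 = 26.6
  Quizzes 68 × 0.12 = 8.16
  Reflections 75.5 × 0.36 = 27.18
Sum = 73.35
73.35 is ≥ 73 and < 77 → C

C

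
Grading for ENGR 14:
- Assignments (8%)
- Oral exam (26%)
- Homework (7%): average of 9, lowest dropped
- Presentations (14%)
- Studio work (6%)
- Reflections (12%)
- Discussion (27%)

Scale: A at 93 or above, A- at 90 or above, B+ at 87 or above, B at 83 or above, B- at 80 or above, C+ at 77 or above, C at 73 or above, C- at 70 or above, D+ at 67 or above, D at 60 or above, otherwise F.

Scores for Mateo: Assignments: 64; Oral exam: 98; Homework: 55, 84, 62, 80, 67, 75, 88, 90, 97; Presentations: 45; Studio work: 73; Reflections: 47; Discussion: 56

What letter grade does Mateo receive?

Homework: drop 55 → average of remaining 8 = 643/8 = 80.375
Weighted total:
  Assignments 64 × 0.08 = 5.12
  Oral exam 98 × 0.26 = 25.48
  Homework 80.375 × 0.07 = 5.62625
  Presentations 45 × 0.14 = 6.3
  Studio work 73 × 0.06 = 4.38
  Reflections 47 × 0.12 = 5.64
  Discussion 56 × 0.27 = 15.12
Sum = 67.66625
67.66625 is ≥ 67 and < 70 → D+

D+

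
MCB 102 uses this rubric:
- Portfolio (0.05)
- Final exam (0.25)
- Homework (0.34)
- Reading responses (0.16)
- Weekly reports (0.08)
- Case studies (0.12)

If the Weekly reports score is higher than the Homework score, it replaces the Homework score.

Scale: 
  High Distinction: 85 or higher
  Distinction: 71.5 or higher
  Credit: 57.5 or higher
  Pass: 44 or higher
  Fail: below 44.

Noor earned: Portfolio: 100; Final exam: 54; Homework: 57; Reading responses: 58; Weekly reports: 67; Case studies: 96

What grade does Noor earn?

Credit

Weekly reports (67) > Homework (57), so Homework counts as 67.
Weighted total:
  Portfolio 100 × 0.05 = 5
  Final exam 54 × 0.25 = 13.5
  Homework 67 × 0.34 = 22.78
  Reading responses 58 × 0.16 = 9.28
  Weekly reports 67 × 0.08 = 5.36
  Case studies 96 × 0.12 = 11.52
Sum = 67.44
67.44 is ≥ 57.5 and < 71.5 → Credit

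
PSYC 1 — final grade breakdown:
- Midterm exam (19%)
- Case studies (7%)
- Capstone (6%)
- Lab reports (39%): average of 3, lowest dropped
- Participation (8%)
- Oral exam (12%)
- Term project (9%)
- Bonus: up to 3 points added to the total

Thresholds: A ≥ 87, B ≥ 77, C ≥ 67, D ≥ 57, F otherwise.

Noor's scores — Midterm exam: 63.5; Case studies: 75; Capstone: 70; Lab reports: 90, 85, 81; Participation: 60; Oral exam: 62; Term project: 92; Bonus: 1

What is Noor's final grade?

Lab reports: drop 81 → average of remaining 2 = 175/2 = 87.5
Weighted total:
  Midterm exam 63.5 × 0.19 = 12.065
  Case studies 75 × 0.07 = 5.25
  Capstone 70 × 0.06 = 4.2
  Lab reports 87.5 × 0.39 = 34.125
  Participation 60 × 0.08 = 4.8
  Oral exam 62 × 0.12 = 7.44
  Term project 92 × 0.09 = 8.28
Sum = 76.16
Bonus: 76.16 + 1 = 77.16
77.16 is ≥ 77 and < 87 → B

B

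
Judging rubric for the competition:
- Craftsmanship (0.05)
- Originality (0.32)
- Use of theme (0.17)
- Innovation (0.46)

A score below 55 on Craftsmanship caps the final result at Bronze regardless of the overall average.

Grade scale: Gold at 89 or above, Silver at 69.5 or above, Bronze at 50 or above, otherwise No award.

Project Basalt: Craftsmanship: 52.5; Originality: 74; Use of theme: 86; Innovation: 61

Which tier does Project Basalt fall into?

Craftsmanship score 52.5 < 55: minimum not met.
Weighted total:
  Craftsmanship 52.5 × 0.05 = 2.625
  Originality 74 × 0.32 = 23.68
  Use of theme 86 × 0.17 = 14.62
  Innovation 61 × 0.46 = 28.06
Sum = 68.985
68.985 would be Bronze; cap at Bronze applies → Bronze.

Bronze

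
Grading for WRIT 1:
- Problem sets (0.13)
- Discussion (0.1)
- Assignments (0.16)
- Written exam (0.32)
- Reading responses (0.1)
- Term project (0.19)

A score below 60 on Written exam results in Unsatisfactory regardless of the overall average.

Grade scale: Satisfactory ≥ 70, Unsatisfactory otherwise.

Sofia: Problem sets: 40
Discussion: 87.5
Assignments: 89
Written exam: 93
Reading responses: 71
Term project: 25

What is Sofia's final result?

Written exam score 93 ≥ 60: minimum met.
Weighted total:
  Problem sets 40 × 0.13 = 5.2
  Discussion 87.5 × 0.1 = 8.75
  Assignments 89 × 0.16 = 14.24
  Written exam 93 × 0.32 = 29.76
  Reading responses 71 × 0.1 = 7.1
  Term project 25 × 0.19 = 4.75
Sum = 69.8
69.8 < 70 → Unsatisfactory

Unsatisfactory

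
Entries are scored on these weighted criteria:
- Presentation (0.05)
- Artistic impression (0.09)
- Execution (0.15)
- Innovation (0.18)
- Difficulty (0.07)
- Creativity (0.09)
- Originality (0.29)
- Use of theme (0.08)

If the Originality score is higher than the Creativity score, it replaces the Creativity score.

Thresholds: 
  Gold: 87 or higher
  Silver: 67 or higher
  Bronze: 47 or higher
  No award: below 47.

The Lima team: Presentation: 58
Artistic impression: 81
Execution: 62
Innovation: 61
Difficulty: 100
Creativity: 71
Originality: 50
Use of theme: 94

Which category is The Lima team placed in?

Originality (50) ≤ Creativity (71), so Creativity stays at 71.
Weighted total:
  Presentation 58 × 0.05 = 2.9
  Artistic impression 81 × 0.09 = 7.29
  Execution 62 × 0.15 = 9.3
  Innovation 61 × 0.18 = 10.98
  Difficulty 100 × 0.07 = 7
  Creativity 71 × 0.09 = 6.39
  Originality 50 × 0.29 = 14.5
  Use of theme 94 × 0.08 = 7.52
Sum = 65.88
65.88 is ≥ 47 and < 67 → Bronze

Bronze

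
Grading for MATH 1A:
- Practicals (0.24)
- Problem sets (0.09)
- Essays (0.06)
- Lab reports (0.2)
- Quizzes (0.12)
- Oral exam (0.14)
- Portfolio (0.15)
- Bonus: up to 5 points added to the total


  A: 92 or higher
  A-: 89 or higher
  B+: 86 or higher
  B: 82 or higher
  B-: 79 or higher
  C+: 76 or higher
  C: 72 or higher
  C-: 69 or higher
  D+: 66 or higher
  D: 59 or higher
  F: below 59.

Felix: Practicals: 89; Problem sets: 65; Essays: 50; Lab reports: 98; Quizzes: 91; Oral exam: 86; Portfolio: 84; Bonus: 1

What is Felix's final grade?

B+

Weighted total:
  Practicals 89 × 0.24 = 21.36
  Problem sets 65 × 0.09 = 5.85
  Essays 50 × 0.06 = 3
  Lab reports 98 × 0.2 = 19.6
  Quizzes 91 × 0.12 = 10.92
  Oral exam 86 × 0.14 = 12.04
  Portfolio 84 × 0.15 = 12.6
Sum = 85.37
Bonus: 85.37 + 1 = 86.37
86.37 is ≥ 86 and < 89 → B+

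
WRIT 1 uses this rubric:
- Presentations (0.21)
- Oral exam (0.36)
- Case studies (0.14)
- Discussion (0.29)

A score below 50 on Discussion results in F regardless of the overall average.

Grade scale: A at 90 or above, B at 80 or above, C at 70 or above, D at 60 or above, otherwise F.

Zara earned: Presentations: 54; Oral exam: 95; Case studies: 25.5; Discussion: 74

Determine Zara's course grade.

Discussion score 74 ≥ 50: minimum met.
Weighted total:
  Presentations 54 × 0.21 = 11.34
  Oral exam 95 × 0.36 = 34.2
  Case studies 25.5 × 0.14 = 3.57
  Discussion 74 × 0.29 = 21.46
Sum = 70.57
70.57 is ≥ 70 and < 80 → C

C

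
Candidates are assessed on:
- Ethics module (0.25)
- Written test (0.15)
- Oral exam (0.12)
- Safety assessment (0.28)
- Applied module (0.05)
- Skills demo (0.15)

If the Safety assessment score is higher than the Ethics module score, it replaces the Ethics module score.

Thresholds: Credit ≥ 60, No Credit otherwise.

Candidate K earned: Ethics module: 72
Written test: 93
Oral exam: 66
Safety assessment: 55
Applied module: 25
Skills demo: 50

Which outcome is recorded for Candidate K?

Credit

Safety assessment (55) ≤ Ethics module (72), so Ethics module stays at 72.
Weighted total:
  Ethics module 72 × 0.25 = 18
  Written test 93 × 0.15 = 13.95
  Oral exam 66 × 0.12 = 7.92
  Safety assessment 55 × 0.28 = 15.4
  Applied module 25 × 0.05 = 1.25
  Skills demo 50 × 0.15 = 7.5
Sum = 64.02
64.02 ≥ 60 → Credit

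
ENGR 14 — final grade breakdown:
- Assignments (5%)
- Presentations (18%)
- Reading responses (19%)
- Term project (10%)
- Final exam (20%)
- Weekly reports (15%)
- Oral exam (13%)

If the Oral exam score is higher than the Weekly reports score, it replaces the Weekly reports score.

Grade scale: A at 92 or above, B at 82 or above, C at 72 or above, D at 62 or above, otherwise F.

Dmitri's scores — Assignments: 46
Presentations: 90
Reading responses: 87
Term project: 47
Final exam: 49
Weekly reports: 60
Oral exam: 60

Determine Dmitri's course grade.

D

Oral exam (60) ≤ Weekly reports (60), so Weekly reports stays at 60.
Weighted total:
  Assignments 46 × 0.05 = 2.3
  Presentations 90 × 0.18 = 16.2
  Reading responses 87 × 0.19 = 16.53
  Term project 47 × 0.1 = 4.7
  Final exam 49 × 0.2 = 9.8
  Weekly reports 60 × 0.15 = 9
  Oral exam 60 × 0.13 = 7.8
Sum = 66.33
66.33 is ≥ 62 and < 72 → D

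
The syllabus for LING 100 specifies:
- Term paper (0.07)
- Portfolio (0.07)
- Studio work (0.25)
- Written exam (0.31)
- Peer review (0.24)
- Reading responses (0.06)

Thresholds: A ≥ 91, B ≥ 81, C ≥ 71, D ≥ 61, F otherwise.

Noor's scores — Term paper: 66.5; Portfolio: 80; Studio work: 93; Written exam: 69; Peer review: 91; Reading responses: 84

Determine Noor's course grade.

Weighted total:
  Term paper 66.5 × 0.07 = 4.655
  Portfolio 80 × 0.07 = 5.6
  Studio work 93 × 0.25 = 23.25
  Written exam 69 × 0.31 = 21.39
  Peer review 91 × 0.24 = 21.84
  Reading responses 84 × 0.06 = 5.04
Sum = 81.775
81.775 is ≥ 81 and < 91 → B

B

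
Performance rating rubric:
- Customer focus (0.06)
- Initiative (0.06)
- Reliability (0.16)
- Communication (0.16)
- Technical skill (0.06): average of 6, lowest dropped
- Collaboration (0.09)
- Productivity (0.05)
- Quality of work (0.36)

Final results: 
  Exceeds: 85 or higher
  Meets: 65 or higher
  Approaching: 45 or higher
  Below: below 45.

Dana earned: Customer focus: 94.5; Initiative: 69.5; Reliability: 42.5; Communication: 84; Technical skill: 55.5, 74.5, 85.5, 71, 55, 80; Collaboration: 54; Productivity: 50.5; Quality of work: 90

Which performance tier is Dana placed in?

Technical skill: drop 55 → average of remaining 5 = 366.5/5 = 73.3
Weighted total:
  Customer focus 94.5 × 0.06 = 5.67
  Initiative 69.5 × 0.06 = 4.17
  Reliability 42.5 × 0.16 = 6.8
  Communication 84 × 0.16 = 13.44
  Technical skill 73.3 × 0.06 = 4.398
  Collaboration 54 × 0.09 = 4.86
  Productivity 50.5 × 0.05 = 2.525
  Quality of work 90 × 0.36 = 32.4
Sum = 74.263
74.263 is ≥ 65 and < 85 → Meets

Meets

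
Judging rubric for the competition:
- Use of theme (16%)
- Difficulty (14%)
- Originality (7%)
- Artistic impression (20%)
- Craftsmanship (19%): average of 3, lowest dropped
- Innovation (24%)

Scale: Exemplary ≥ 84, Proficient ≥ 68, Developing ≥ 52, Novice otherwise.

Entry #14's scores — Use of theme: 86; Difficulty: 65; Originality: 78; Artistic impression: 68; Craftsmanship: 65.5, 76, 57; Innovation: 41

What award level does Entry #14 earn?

Developing

Craftsmanship: drop 57 → average of remaining 2 = 141.5/2 = 70.75
Weighted total:
  Use of theme 86 × 0.16 = 13.76
  Difficulty 65 × 0.14 = 9.1
  Originality 78 × 0.07 = 5.46
  Artistic impression 68 × 0.2 = 13.6
  Craftsmanship 70.75 × 0.19 = 13.4425
  Innovation 41 × 0.24 = 9.84
Sum = 65.2025
65.2025 is ≥ 52 and < 68 → Developing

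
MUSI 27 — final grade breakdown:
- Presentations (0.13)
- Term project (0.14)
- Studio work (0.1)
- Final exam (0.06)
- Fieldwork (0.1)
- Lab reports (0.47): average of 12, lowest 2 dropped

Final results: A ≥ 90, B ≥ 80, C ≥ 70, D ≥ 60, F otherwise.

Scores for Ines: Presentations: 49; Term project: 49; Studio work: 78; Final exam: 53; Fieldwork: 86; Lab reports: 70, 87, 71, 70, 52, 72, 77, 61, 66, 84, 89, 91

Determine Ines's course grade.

D

Lab reports: drop 52, 61 → average of remaining 10 = 777/10 = 77.7
Weighted total:
  Presentations 49 × 0.13 = 6.37
  Term project 49 × 0.14 = 6.86
  Studio work 78 × 0.1 = 7.8
  Final exam 53 × 0.06 = 3.18
  Fieldwork 86 × 0.1 = 8.6
  Lab reports 77.7 × 0.47 = 36.519
Sum = 69.329
69.329 is ≥ 60 and < 70 → D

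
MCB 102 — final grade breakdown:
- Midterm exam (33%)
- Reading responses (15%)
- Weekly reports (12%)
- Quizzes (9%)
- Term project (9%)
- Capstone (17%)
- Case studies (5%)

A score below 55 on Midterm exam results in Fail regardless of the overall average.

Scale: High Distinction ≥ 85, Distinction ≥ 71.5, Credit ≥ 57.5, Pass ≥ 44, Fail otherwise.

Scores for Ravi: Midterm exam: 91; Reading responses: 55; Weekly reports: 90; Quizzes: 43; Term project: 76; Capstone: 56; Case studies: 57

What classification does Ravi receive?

Midterm exam score 91 ≥ 55: minimum met.
Weighted total:
  Midterm exam 91 × 0.33 = 30.03
  Reading responses 55 × 0.15 = 8.25
  Weekly reports 90 × 0.12 = 10.8
  Quizzes 43 × 0.09 = 3.87
  Term project 76 × 0.09 = 6.84
  Capstone 56 × 0.17 = 9.52
  Case studies 57 × 0.05 = 2.85
Sum = 72.16
72.16 is ≥ 71.5 and < 85 → Distinction

Distinction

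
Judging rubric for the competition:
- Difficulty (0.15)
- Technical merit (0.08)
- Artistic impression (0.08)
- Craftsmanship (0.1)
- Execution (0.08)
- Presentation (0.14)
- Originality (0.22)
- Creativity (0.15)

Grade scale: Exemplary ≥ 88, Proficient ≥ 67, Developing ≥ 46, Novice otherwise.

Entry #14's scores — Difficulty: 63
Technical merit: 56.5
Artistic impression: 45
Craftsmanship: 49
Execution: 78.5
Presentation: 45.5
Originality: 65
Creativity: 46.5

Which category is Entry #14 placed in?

Weighted total:
  Difficulty 63 × 0.15 = 9.45
  Technical merit 56.5 × 0.08 = 4.52
  Artistic impression 45 × 0.08 = 3.6
  Craftsmanship 49 × 0.1 = 4.9
  Execution 78.5 × 0.08 = 6.28
  Presentation 45.5 × 0.14 = 6.37
  Originality 65 × 0.22 = 14.3
  Creativity 46.5 × 0.15 = 6.975
Sum = 56.395
56.395 is ≥ 46 and < 67 → Developing

Developing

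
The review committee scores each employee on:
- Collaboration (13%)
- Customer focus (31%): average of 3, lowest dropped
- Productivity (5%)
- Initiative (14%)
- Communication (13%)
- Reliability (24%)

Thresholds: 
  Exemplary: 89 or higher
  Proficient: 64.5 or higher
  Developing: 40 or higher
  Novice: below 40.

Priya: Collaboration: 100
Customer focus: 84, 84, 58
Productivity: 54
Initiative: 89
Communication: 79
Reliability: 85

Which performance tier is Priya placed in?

Proficient

Customer focus: drop 58 → average of remaining 2 = 168/2 = 84
Weighted total:
  Collaboration 100 × 0.13 = 13
  Customer focus 84 × 0.31 = 26.04
  Productivity 54 × 0.05 = 2.7
  Initiative 89 × 0.14 = 12.46
  Communication 79 × 0.13 = 10.27
  Reliability 85 × 0.24 = 20.4
Sum = 84.87
84.87 is ≥ 64.5 and < 89 → Proficient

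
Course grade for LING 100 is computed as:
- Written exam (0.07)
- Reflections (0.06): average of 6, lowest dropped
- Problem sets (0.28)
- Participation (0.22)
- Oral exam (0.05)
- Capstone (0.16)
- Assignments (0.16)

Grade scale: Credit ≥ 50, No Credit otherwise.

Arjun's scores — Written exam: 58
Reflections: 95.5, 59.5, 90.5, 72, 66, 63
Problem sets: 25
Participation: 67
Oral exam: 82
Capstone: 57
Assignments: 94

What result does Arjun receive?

Credit

Reflections: drop 59.5 → average of remaining 5 = 387/5 = 77.4
Weighted total:
  Written exam 58 × 0.07 = 4.06
  Reflections 77.4 × 0.06 = 4.644
  Problem sets 25 × 0.28 = 7
  Participation 67 × 0.22 = 14.74
  Oral exam 82 × 0.05 = 4.1
  Capstone 57 × 0.16 = 9.12
  Assignments 94 × 0.16 = 15.04
Sum = 58.704
58.704 ≥ 50 → Credit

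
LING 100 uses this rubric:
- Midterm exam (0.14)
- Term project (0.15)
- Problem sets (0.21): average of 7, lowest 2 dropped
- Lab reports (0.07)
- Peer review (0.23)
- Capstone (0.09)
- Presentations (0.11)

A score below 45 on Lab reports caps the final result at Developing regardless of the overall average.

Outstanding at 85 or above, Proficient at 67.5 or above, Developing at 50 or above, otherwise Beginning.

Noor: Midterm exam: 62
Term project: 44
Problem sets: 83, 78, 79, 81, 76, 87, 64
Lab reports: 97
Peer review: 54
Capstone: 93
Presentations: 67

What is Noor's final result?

Problem sets: drop 64, 76 → average of remaining 5 = 408/5 = 81.6
Lab reports score 97 ≥ 45: minimum met.
Weighted total:
  Midterm exam 62 × 0.14 = 8.68
  Term project 44 × 0.15 = 6.6
  Problem sets 81.6 × 0.21 = 17.136
  Lab reports 97 × 0.07 = 6.79
  Peer review 54 × 0.23 = 12.42
  Capstone 93 × 0.09 = 8.37
  Presentations 67 × 0.11 = 7.37
Sum = 67.366
67.366 is ≥ 50 and < 67.5 → Developing

Developing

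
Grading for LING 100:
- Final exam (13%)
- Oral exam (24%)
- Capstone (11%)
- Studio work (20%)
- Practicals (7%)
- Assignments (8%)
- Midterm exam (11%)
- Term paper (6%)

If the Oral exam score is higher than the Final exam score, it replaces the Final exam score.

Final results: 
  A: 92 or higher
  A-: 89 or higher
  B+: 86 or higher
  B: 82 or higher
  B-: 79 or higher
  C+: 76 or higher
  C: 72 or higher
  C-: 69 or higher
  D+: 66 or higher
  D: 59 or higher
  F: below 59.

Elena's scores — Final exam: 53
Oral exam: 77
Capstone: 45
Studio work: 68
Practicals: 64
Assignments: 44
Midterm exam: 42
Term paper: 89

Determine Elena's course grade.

D

Oral exam (77) > Final exam (53), so Final exam counts as 77.
Weighted total:
  Final exam 77 × 0.13 = 10.01
  Oral exam 77 × 0.24 = 18.48
  Capstone 45 × 0.11 = 4.95
  Studio work 68 × 0.2 = 13.6
  Practicals 64 × 0.07 = 4.48
  Assignments 44 × 0.08 = 3.52
  Midterm exam 42 × 0.11 = 4.62
  Term paper 89 × 0.06 = 5.34
Sum = 65
65 is ≥ 59 and < 66 → D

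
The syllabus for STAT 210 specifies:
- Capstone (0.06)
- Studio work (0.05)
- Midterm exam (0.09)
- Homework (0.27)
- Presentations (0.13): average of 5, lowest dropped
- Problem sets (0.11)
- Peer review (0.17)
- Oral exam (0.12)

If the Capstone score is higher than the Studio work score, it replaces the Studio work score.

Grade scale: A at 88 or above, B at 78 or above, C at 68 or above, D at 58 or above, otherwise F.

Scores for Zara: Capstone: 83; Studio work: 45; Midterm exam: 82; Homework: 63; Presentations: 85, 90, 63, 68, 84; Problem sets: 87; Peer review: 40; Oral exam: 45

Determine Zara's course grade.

Presentations: drop 63 → average of remaining 4 = 327/4 = 81.75
Capstone (83) > Studio work (45), so Studio work counts as 83.
Weighted total:
  Capstone 83 × 0.06 = 4.98
  Studio work 83 × 0.05 = 4.15
  Midterm exam 82 × 0.09 = 7.38
  Homework 63 × 0.27 = 17.01
  Presentations 81.75 × 0.13 = 10.6275
  Problem sets 87 × 0.11 = 9.57
  Peer review 40 × 0.17 = 6.8
  Oral exam 45 × 0.12 = 5.4
Sum = 65.9175
65.9175 is ≥ 58 and < 68 → D

D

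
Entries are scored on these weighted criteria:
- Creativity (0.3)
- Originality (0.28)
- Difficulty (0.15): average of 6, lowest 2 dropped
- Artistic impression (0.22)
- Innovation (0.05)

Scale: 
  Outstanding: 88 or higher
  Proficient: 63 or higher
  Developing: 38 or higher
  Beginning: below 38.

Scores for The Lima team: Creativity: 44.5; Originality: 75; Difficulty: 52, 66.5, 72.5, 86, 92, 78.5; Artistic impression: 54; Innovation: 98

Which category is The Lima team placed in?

Difficulty: drop 52, 66.5 → average of remaining 4 = 329/4 = 82.25
Weighted total:
  Creativity 44.5 × 0.3 = 13.35
  Originality 75 × 0.28 = 21
  Difficulty 82.25 × 0.15 = 12.3375
  Artistic impression 54 × 0.22 = 11.88
  Innovation 98 × 0.05 = 4.9
Sum = 63.4675
63.4675 is ≥ 63 and < 88 → Proficient

Proficient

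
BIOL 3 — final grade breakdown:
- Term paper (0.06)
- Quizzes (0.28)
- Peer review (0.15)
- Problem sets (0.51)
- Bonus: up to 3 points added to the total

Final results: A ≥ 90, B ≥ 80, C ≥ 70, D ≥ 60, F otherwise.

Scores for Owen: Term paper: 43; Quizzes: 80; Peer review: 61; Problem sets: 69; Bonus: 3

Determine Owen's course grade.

C

Weighted total:
  Term paper 43 × 0.06 = 2.58
  Quizzes 80 × 0.28 = 22.4
  Peer review 61 × 0.15 = 9.15
  Problem sets 69 × 0.51 = 35.19
Sum = 69.32
Bonus: 69.32 + 3 = 72.32
72.32 is ≥ 70 and < 80 → C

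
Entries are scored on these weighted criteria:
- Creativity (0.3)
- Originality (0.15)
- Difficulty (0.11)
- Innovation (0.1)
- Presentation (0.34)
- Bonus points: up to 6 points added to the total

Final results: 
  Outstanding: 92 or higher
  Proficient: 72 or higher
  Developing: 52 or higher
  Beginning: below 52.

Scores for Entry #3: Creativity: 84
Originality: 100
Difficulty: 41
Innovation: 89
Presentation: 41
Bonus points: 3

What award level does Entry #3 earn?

Developing

Weighted total:
  Creativity 84 × 0.3 = 25.2
  Originality 100 × 0.15 = 15
  Difficulty 41 × 0.11 = 4.51
  Innovation 89 × 0.1 = 8.9
  Presentation 41 × 0.34 = 13.94
Sum = 67.55
Bonus points: 67.55 + 3 = 70.55
70.55 is ≥ 52 and < 72 → Developing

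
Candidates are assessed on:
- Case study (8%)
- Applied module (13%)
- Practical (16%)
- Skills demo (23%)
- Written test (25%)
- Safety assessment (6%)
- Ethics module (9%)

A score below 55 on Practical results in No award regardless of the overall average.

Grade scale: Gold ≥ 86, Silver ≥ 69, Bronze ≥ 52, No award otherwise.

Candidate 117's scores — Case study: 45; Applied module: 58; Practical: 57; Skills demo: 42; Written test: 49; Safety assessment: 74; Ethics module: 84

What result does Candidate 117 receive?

Bronze

Practical score 57 ≥ 55: minimum met.
Weighted total:
  Case study 45 × 0.08 = 3.6
  Applied module 58 × 0.13 = 7.54
  Practical 57 × 0.16 = 9.12
  Skills demo 42 × 0.23 = 9.66
  Written test 49 × 0.25 = 12.25
  Safety assessment 74 × 0.06 = 4.44
  Ethics module 84 × 0.09 = 7.56
Sum = 54.17
54.17 is ≥ 52 and < 69 → Bronze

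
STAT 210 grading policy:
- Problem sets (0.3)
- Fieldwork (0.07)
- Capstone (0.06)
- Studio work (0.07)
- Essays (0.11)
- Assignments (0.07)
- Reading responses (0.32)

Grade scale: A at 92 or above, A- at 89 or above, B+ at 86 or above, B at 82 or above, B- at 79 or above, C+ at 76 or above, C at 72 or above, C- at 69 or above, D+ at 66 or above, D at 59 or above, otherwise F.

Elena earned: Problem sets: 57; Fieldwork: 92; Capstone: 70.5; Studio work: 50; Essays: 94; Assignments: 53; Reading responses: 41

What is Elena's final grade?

F

Weighted total:
  Problem sets 57 × 0.3 = 17.1
  Fieldwork 92 × 0.07 = 6.44
  Capstone 70.5 × 0.06 = 4.23
  Studio work 50 × 0.07 = 3.5
  Essays 94 × 0.11 = 10.34
  Assignments 53 × 0.07 = 3.71
  Reading responses 41 × 0.32 = 13.12
Sum = 58.44
58.44 < 59 → F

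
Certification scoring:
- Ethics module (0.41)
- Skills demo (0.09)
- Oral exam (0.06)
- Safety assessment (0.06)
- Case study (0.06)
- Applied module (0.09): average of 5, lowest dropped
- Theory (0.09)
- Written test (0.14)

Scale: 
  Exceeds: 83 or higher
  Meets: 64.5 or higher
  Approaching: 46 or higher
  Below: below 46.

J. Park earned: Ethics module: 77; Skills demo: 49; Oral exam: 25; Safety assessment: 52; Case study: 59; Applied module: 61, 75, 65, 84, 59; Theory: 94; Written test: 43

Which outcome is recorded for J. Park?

Meets

Applied module: drop 59 → average of remaining 4 = 285/4 = 71.25
Weighted total:
  Ethics module 77 × 0.41 = 31.57
  Skills demo 49 × 0.09 = 4.41
  Oral exam 25 × 0.06 = 1.5
  Safety assessment 52 × 0.06 = 3.12
  Case study 59 × 0.06 = 3.54
  Applied module 71.25 × 0.09 = 6.4125
  Theory 94 × 0.09 = 8.46
  Written test 43 × 0.14 = 6.02
Sum = 65.0325
65.0325 is ≥ 64.5 and < 83 → Meets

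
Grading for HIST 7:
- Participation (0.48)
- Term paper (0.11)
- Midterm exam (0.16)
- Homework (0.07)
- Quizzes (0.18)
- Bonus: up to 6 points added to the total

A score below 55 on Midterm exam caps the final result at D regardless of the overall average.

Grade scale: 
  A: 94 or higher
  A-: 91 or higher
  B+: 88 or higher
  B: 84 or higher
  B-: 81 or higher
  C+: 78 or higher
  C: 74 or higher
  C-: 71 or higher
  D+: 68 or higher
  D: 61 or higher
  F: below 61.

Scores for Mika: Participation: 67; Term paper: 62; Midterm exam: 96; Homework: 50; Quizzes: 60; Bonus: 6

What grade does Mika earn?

C

Midterm exam score 96 ≥ 55: minimum met.
Weighted total:
  Participation 67 × 0.48 = 32.16
  Term paper 62 × 0.11 = 6.82
  Midterm exam 96 × 0.16 = 15.36
  Homework 50 × 0.07 = 3.5
  Quizzes 60 × 0.18 = 10.8
Sum = 68.64
Bonus: 68.64 + 6 = 74.64
74.64 is ≥ 74 and < 78 → C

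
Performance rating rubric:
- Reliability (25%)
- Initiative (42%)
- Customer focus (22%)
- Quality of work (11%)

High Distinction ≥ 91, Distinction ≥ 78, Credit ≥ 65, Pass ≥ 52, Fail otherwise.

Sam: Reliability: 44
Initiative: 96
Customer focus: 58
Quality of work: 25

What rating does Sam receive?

Weighted total:
  Reliability 44 × 0.25 = 11
  Initiative 96 × 0.42 = 40.32
  Customer focus 58 × 0.22 = 12.76
  Quality of work 25 × 0.11 = 2.75
Sum = 66.83
66.83 is ≥ 65 and < 78 → Credit

Credit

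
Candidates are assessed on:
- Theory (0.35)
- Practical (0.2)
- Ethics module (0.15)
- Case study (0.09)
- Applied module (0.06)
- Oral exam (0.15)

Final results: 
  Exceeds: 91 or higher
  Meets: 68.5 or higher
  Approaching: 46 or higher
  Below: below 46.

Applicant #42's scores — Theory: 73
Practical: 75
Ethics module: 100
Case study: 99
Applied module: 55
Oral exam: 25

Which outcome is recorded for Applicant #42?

Meets

Weighted total:
  Theory 73 × 0.35 = 25.55
  Practical 75 × 0.2 = 15
  Ethics module 100 × 0.15 = 15
  Case study 99 × 0.09 = 8.91
  Applied module 55 × 0.06 = 3.3
  Oral exam 25 × 0.15 = 3.75
Sum = 71.51
71.51 is ≥ 68.5 and < 91 → Meets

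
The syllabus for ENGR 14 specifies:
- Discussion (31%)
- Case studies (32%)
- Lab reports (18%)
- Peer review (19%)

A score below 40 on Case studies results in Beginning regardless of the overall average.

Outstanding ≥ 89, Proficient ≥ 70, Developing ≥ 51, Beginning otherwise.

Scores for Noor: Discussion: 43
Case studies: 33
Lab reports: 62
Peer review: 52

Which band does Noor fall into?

Beginning

Case studies score 33 < 40: minimum not met.
Weighted total:
  Discussion 43 × 0.31 = 13.33
  Case studies 33 × 0.32 = 10.56
  Lab reports 62 × 0.18 = 11.16
  Peer review 52 × 0.19 = 9.88
Sum = 44.93
Because the Case studies minimum was not met, the result is Beginning.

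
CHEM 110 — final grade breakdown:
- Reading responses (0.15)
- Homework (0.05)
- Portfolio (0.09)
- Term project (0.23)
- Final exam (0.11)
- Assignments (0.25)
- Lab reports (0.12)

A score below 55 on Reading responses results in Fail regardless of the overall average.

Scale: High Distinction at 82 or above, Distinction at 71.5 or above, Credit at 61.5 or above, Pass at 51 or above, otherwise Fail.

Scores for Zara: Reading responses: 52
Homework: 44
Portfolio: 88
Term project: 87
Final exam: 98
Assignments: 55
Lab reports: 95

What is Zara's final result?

Reading responses score 52 < 55: minimum not met.
Weighted total:
  Reading responses 52 × 0.15 = 7.8
  Homework 44 × 0.05 = 2.2
  Portfolio 88 × 0.09 = 7.92
  Term project 87 × 0.23 = 20.01
  Final exam 98 × 0.11 = 10.78
  Assignments 55 × 0.25 = 13.75
  Lab reports 95 × 0.12 = 11.4
Sum = 73.86
Because the Reading responses minimum was not met, the result is Fail.

Fail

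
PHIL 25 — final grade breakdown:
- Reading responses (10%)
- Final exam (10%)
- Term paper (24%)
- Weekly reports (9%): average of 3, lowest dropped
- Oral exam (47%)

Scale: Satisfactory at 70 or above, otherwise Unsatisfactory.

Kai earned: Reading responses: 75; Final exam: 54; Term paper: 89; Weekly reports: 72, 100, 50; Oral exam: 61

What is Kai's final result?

Satisfactory

Weekly reports: drop 50 → average of remaining 2 = 172/2 = 86
Weighted total:
  Reading responses 75 × 0.1 = 7.5
  Final exam 54 × 0.1 = 5.4
  Term paper 89 × 0.24 = 21.36
  Weekly reports 86 × 0.09 = 7.74
  Oral exam 61 × 0.47 = 28.67
Sum = 70.67
70.67 ≥ 70 → Satisfactory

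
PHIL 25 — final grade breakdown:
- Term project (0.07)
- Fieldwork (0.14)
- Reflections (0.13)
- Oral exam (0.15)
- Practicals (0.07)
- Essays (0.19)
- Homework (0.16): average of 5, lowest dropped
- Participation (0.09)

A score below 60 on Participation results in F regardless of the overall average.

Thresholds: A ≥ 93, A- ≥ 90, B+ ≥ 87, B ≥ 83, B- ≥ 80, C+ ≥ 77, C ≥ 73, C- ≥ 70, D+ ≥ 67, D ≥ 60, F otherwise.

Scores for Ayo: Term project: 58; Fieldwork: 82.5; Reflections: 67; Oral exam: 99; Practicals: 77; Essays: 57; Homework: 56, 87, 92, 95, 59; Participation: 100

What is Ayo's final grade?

C+

Homework: drop 56 → average of remaining 4 = 333/4 = 83.25
Participation score 100 ≥ 60: minimum met.
Weighted total:
  Term project 58 × 0.07 = 4.06
  Fieldwork 82.5 × 0.14 = 11.55
  Reflections 67 × 0.13 = 8.71
  Oral exam 99 × 0.15 = 14.85
  Practicals 77 × 0.07 = 5.39
  Essays 57 × 0.19 = 10.83
  Homework 83.25 × 0.16 = 13.32
  Participation 100 × 0.09 = 9
Sum = 77.71
77.71 is ≥ 77 and < 80 → C+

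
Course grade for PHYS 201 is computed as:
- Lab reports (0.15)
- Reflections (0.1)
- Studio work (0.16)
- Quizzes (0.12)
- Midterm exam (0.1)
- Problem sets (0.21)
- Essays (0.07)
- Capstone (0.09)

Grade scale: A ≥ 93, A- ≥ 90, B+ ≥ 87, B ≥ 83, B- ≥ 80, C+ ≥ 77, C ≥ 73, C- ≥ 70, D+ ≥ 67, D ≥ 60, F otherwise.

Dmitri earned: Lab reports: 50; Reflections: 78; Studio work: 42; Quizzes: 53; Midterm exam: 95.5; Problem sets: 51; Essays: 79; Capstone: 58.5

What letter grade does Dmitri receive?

F

Weighted total:
  Lab reports 50 × 0.15 = 7.5
  Reflections 78 × 0.1 = 7.8
  Studio work 42 × 0.16 = 6.72
  Quizzes 53 × 0.12 = 6.36
  Midterm exam 95.5 × 0.1 = 9.55
  Problem sets 51 × 0.21 = 10.71
  Essays 79 × 0.07 = 5.53
  Capstone 58.5 × 0.09 = 5.265
Sum = 59.435
59.435 < 60 → F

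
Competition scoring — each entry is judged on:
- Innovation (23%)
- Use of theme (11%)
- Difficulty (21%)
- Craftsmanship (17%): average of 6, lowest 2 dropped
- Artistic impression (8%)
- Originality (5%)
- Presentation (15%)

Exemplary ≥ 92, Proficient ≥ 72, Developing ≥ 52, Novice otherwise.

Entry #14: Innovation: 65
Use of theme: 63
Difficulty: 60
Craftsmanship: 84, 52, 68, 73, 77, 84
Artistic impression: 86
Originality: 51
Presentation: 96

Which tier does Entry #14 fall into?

Craftsmanship: drop 52, 68 → average of remaining 4 = 318/4 = 79.5
Weighted total:
  Innovation 65 × 0.23 = 14.95
  Use of theme 63 × 0.11 = 6.93
  Difficulty 60 × 0.21 = 12.6
  Craftsmanship 79.5 × 0.17 = 13.515
  Artistic impression 86 × 0.08 = 6.88
  Originality 51 × 0.05 = 2.55
  Presentation 96 × 0.15 = 14.4
Sum = 71.825
71.825 is ≥ 52 and < 72 → Developing

Developing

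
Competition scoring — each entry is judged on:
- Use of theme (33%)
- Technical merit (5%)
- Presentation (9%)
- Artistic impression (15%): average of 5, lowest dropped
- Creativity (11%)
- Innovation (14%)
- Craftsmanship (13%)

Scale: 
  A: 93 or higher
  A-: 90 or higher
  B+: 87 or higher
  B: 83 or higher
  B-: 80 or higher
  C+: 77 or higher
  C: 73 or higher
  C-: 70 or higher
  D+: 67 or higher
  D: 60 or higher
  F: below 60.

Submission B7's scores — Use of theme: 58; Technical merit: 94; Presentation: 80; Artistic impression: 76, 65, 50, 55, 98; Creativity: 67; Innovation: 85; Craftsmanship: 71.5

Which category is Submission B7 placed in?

C-

Artistic impression: drop 50 → average of remaining 4 = 294/4 = 73.5
Weighted total:
  Use of theme 58 × 0.33 = 19.14
  Technical merit 94 × 0.05 = 4.7
  Presentation 80 × 0.09 = 7.2
  Artistic impression 73.5 × 0.15 = 11.025
  Creativity 67 × 0.11 = 7.37
  Innovation 85 × 0.14 = 11.9
  Craftsmanship 71.5 × 0.13 = 9.295
Sum = 70.63
70.63 is ≥ 70 and < 73 → C-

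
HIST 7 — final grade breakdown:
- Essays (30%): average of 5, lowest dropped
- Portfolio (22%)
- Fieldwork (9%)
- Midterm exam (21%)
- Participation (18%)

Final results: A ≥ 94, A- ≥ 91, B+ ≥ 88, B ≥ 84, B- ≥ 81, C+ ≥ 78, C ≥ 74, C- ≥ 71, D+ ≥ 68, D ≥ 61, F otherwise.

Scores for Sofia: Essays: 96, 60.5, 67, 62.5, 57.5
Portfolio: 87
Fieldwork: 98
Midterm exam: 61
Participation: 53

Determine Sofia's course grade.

Essays: drop 57.5 → average of remaining 4 = 286/4 = 71.5
Weighted total:
  Essays 71.5 × 0.3 = 21.45
  Portfolio 87 × 0.22 = 19.14
  Fieldwork 98 × 0.09 = 8.82
  Midterm exam 61 × 0.21 = 12.81
  Participation 53 × 0.18 = 9.54
Sum = 71.76
71.76 is ≥ 71 and < 74 → C-

C-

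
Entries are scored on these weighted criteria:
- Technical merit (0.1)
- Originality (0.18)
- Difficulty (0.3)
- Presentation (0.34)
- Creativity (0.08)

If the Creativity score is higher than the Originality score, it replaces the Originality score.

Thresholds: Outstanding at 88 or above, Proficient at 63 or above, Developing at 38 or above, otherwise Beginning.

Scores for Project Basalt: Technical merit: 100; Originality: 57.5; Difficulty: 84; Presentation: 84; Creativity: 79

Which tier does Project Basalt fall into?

Creativity (79) > Originality (57.5), so Originality counts as 79.
Weighted total:
  Technical merit 100 × 0.1 = 10
  Originality 79 × 0.18 = 14.22
  Difficulty 84 × 0.3 = 25.2
  Presentation 84 × 0.34 = 28.56
  Creativity 79 × 0.08 = 6.32
Sum = 84.3
84.3 is ≥ 63 and < 88 → Proficient

Proficient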